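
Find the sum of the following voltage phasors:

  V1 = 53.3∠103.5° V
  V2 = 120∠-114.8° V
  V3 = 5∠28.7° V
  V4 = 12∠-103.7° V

Step 1 — Convert each phasor to rectangular form:
  V1 = 53.3·(cos(103.5°) + j·sin(103.5°)) = -12.44 + j51.83 V
  V2 = 120·(cos(-114.8°) + j·sin(-114.8°)) = -50.33 - j108.9 V
  V3 = 5·(cos(28.7°) + j·sin(28.7°)) = 4.386 + j2.401 V
  V4 = 12·(cos(-103.7°) + j·sin(-103.7°)) = -2.842 - j11.66 V
Step 2 — Sum components: V_total = -61.23 - j66.36 V.
Step 3 — Convert to polar: |V_total| = 90.3 V, ∠V_total = -132.7°.

V_total = 90.3∠-132.7° V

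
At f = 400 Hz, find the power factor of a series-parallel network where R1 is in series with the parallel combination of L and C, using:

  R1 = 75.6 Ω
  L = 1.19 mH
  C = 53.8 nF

Step 1 — Angular frequency: ω = 2π·f = 2π·400 = 2513 rad/s.
Step 2 — Component impedances:
  R1: Z = R = 75.6 Ω
  L: Z = jωL = j·2513·0.00119 = 0 + j2.991 Ω
  C: Z = 1/(jωC) = -j/(ω·C) = 0 - j7396 Ω
Step 3 — Parallel branch: L || C = 1/(1/L + 1/C) = 0 + j2.992 Ω.
Step 4 — Series with R1: Z_total = R1 + (L || C) = 75.6 + j2.992 Ω = 75.66∠2.3° Ω.
Step 5 — Power factor: PF = cos(φ) = Re(Z)/|Z| = 75.6/75.66 = 0.9992.
Step 6 — Type: Im(Z) = 2.992 ⇒ lagging (phase φ = 2.3°).

PF = 0.9992 (lagging, φ = 2.3°)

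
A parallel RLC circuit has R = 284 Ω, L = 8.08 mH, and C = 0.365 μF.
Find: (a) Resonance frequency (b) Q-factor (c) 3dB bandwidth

Step 1 — Resonance: ω₀ = 1/√(LC) = 1/√(0.00808·3.65e-07) = 1.841e+04 rad/s.
Step 2 — f₀ = ω₀/(2π) = 2931 Hz.
Step 3 — Parallel Q: Q = R/(ω₀L) = 284/(1.841e+04·0.00808) = 1.909.
Step 4 — Bandwidth: Δω = ω₀/Q = 9647 rad/s; BW = Δω/(2π) = 1535 Hz.

(a) f₀ = 2931 Hz  (b) Q = 1.909  (c) BW = 1535 Hz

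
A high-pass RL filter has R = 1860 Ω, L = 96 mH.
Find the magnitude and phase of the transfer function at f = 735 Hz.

Step 1 — Angular frequency: ω = 2π·735 = 4618 rad/s.
Step 2 — Transfer function: H(jω) = jωL/(R + jωL).
Step 3 — Numerator jωL = j·443.3; denominator R + jωL = 1860 + j443.3.
Step 4 — H = 0.05376 + j0.2255.
Step 5 — Magnitude: |H| = 0.2319 (-12.7 dB); phase: φ = 76.6°.

|H| = 0.2319 (-12.7 dB), φ = 76.6°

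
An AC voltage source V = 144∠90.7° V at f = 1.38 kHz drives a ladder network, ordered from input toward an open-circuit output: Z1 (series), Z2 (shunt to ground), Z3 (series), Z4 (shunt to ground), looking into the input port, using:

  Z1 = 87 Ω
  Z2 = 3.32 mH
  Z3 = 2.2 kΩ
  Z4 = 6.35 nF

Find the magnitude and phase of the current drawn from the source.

Step 1 — Angular frequency: ω = 2π·f = 2π·1380 = 8671 rad/s.
Step 2 — Component impedances:
  Z1: Z = R = 87 Ω
  Z2: Z = jωL = j·8671·0.00332 = 0 + j28.79 Ω
  Z3: Z = R = 2200 Ω
  Z4: Z = 1/(jωC) = -j/(ω·C) = 0 - j1.816e+04 Ω
Step 3 — Ladder network (open output): work backward from the far end, alternating series and parallel combinations. Z_in = 87.01 + j28.83 Ω = 91.66∠18.3° Ω.
Step 4 — Source phasor: V = 144∠90.7° V = -1.759 + j144 V.
Step 5 — Ohm's law: I = V / Z_total = (-1.759 + j144) / (87.01 + j28.83) = 0.4759 + j1.497 A.
Step 6 — Convert to polar: |I| = 1.571 A, ∠I = 72.4°.

I = 1.571∠72.4° A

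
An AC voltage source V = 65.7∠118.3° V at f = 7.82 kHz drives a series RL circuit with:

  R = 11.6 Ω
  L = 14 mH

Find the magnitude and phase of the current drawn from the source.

Step 1 — Angular frequency: ω = 2π·f = 2π·7820 = 4.913e+04 rad/s.
Step 2 — Component impedances:
  R: Z = R = 11.6 Ω
  L: Z = jωL = j·4.913e+04·0.014 = 0 + j687.9 Ω
Step 3 — Series combination: Z_total = R + L = 11.6 + j687.9 Ω = 688∠89.0° Ω.
Step 4 — Source phasor: V = 65.7∠118.3° V = -31.15 + j57.85 V.
Step 5 — Ohm's law: I = V / Z_total = (-31.15 + j57.85) / (11.6 + j687.9) = 0.08331 + j0.04669 A.
Step 6 — Convert to polar: |I| = 0.0955 A, ∠I = 29.3°.

I = 0.0955∠29.3° A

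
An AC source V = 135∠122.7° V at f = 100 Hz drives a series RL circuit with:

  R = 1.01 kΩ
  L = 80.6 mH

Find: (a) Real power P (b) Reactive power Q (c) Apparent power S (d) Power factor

Step 1 — Angular frequency: ω = 2π·f = 2π·100 = 628.3 rad/s.
Step 2 — Component impedances:
  R: Z = R = 1010 Ω
  L: Z = jωL = j·628.3·0.0806 = 0 + j50.64 Ω
Step 3 — Series combination: Z_total = R + L = 1010 + j50.64 Ω = 1011∠2.9° Ω.
Step 4 — Source phasor: V = 135∠122.7° V = -72.93 + j113.6 V.
Step 5 — Current: I = V / Z = -0.0664 + j0.1158 A = 0.1335∠119.8° A.
Step 6 — Complex power: S = V·I* = 18 + j0.9025 VA.
Step 7 — Real power: P = Re(S) = 18 W.
Step 8 — Reactive power: Q = Im(S) = 0.9025 VAR.
Step 9 — Apparent power: |S| = 18.02 VA.
Step 10 — Power factor: PF = P/|S| = 0.9987 (lagging).

(a) P = 18 W  (b) Q = 0.9025 VAR  (c) S = 18.02 VA  (d) PF = 0.9987 (lagging)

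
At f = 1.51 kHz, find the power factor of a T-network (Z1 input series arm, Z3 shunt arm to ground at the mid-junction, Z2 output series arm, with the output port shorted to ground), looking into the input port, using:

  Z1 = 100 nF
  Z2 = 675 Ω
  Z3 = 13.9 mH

Step 1 — Angular frequency: ω = 2π·f = 2π·1510 = 9488 rad/s.
Step 2 — Component impedances:
  Z1: Z = 1/(jωC) = -j/(ω·C) = 0 - j1054 Ω
  Z2: Z = R = 675 Ω
  Z3: Z = jωL = j·9488·0.0139 = 0 + j131.9 Ω
Step 3 — With the output port shorted to ground, the output series arm Z2 runs from the junction to ground; the shunt arm Z3 also runs from the junction to ground. They appear in parallel: Z3 || Z2 = 24.82 + j127 Ω.
Step 4 — Series with input arm Z1: Z_in = Z1 + (Z3 || Z2) = 24.82 - j927 Ω = 927.3∠-88.5° Ω.
Step 5 — Power factor: PF = cos(φ) = Re(Z)/|Z| = 24.818/927.31 = 0.02676.
Step 6 — Type: Im(Z) = -927 ⇒ leading (phase φ = -88.5°).

PF = 0.02676 (leading, φ = -88.5°)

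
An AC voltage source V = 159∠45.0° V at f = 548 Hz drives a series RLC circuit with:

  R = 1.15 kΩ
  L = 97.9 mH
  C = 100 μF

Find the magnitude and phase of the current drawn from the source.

Step 1 — Angular frequency: ω = 2π·f = 2π·548 = 3443 rad/s.
Step 2 — Component impedances:
  R: Z = R = 1150 Ω
  L: Z = jωL = j·3443·0.0979 = 0 + j337.1 Ω
  C: Z = 1/(jωC) = -j/(ω·C) = 0 - j2.904 Ω
Step 3 — Series combination: Z_total = R + L + C = 1150 + j334.2 Ω = 1198∠16.2° Ω.
Step 4 — Source phasor: V = 159∠45.0° V = 112.4 + j112.4 V.
Step 5 — Ohm's law: I = V / Z_total = (112.4 + j112.4) / (1150 + j334.2) = 0.1164 + j0.06395 A.
Step 6 — Convert to polar: |I| = 0.1328 A, ∠I = 28.8°.

I = 0.1328∠28.8° A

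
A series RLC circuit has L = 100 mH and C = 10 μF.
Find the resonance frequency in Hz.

Step 1 — Resonance condition Im(Z)=0 gives ω₀ = 1/√(LC).
Step 2 — ω₀ = 1/√(0.1·1e-05) = 1000 rad/s.
Step 3 — f₀ = ω₀/(2π) = 159.2 Hz.

f₀ = 159.2 Hz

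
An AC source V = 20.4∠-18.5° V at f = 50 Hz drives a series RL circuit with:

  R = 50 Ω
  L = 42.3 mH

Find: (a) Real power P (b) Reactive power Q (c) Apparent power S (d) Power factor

Step 1 — Angular frequency: ω = 2π·f = 2π·50 = 314.2 rad/s.
Step 2 — Component impedances:
  R: Z = R = 50 Ω
  L: Z = jωL = j·314.2·0.0423 = 0 + j13.29 Ω
Step 3 — Series combination: Z_total = R + L = 50 + j13.29 Ω = 51.74∠14.9° Ω.
Step 4 — Source phasor: V = 20.4∠-18.5° V = 19.35 - j6.473 V.
Step 5 — Current: I = V / Z = 0.3293 - j0.217 A = 0.3943∠-33.4° A.
Step 6 — Complex power: S = V·I* = 7.774 + j2.066 VA.
Step 7 — Real power: P = Re(S) = 7.774 W.
Step 8 — Reactive power: Q = Im(S) = 2.066 VAR.
Step 9 — Apparent power: |S| = 8.044 VA.
Step 10 — Power factor: PF = P/|S| = 0.9664 (lagging).

(a) P = 7.774 W  (b) Q = 2.066 VAR  (c) S = 8.044 VA  (d) PF = 0.9664 (lagging)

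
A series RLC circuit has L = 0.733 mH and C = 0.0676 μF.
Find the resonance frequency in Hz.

Step 1 — Resonance condition Im(Z)=0 gives ω₀ = 1/√(LC).
Step 2 — ω₀ = 1/√(0.000733·6.76e-08) = 1.421e+05 rad/s.
Step 3 — f₀ = ω₀/(2π) = 2.261e+04 Hz.

f₀ = 2.261e+04 Hz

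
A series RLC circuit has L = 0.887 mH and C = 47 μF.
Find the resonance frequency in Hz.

Step 1 — Resonance condition Im(Z)=0 gives ω₀ = 1/√(LC).
Step 2 — ω₀ = 1/√(0.000887·4.7e-05) = 4898 rad/s.
Step 3 — f₀ = ω₀/(2π) = 779.5 Hz.

f₀ = 779.5 Hz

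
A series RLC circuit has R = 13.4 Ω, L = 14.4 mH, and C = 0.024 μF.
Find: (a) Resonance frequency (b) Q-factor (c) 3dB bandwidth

Step 1 — Resonance condition Im(Z)=0 gives ω₀ = 1/√(LC).
Step 2 — ω₀ = 1/√(0.0144·2.4e-08) = 5.379e+04 rad/s.
Step 3 — f₀ = ω₀/(2π) = 8561 Hz.
Step 4 — Series Q: Q = ω₀L/R = 5.379e+04·0.0144/13.4 = 57.81.
Step 5 — 3dB bandwidth: Δω = ω₀/Q = 930.6 rad/s; BW = Δω/(2π) = 148.1 Hz.

(a) f₀ = 8561 Hz  (b) Q = 57.81  (c) BW = 148.1 Hz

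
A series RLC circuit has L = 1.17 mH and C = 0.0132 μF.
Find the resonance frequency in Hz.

Step 1 — Resonance condition Im(Z)=0 gives ω₀ = 1/√(LC).
Step 2 — ω₀ = 1/√(0.00117·1.32e-08) = 2.545e+05 rad/s.
Step 3 — f₀ = ω₀/(2π) = 4.05e+04 Hz.

f₀ = 4.05e+04 Hz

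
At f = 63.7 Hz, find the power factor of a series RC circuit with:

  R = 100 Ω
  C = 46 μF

Step 1 — Angular frequency: ω = 2π·f = 2π·63.7 = 400.2 rad/s.
Step 2 — Component impedances:
  R: Z = R = 100 Ω
  C: Z = 1/(jωC) = -j/(ω·C) = 0 - j54.32 Ω
Step 3 — Series combination: Z_total = R + C = 100 - j54.32 Ω = 113.8∠-28.5° Ω.
Step 4 — Power factor: PF = cos(φ) = Re(Z)/|Z| = 100/113.8 = 0.8787.
Step 5 — Type: Im(Z) = -54.32 ⇒ leading (phase φ = -28.5°).

PF = 0.8787 (leading, φ = -28.5°)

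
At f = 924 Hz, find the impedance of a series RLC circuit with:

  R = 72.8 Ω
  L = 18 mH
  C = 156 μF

Step 1 — Angular frequency: ω = 2π·f = 2π·924 = 5806 rad/s.
Step 2 — Component impedances:
  R: Z = R = 72.8 Ω
  L: Z = jωL = j·5806·0.018 = 0 + j104.5 Ω
  C: Z = 1/(jωC) = -j/(ω·C) = 0 - j1.104 Ω
Step 3 — Series combination: Z_total = R + L + C = 72.8 + j103.4 Ω = 126.5∠54.9° Ω.

Z = 72.8 + j103.4 Ω = 126.5∠54.9° Ω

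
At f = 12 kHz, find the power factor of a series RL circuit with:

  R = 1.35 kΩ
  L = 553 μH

Step 1 — Angular frequency: ω = 2π·f = 2π·1.2e+04 = 7.54e+04 rad/s.
Step 2 — Component impedances:
  R: Z = R = 1350 Ω
  L: Z = jωL = j·7.54e+04·0.000553 = 0 + j41.7 Ω
Step 3 — Series combination: Z_total = R + L = 1350 + j41.7 Ω = 1351∠1.8° Ω.
Step 4 — Power factor: PF = cos(φ) = Re(Z)/|Z| = 1350/1350.64 = 0.9995.
Step 5 — Type: Im(Z) = 41.7 ⇒ lagging (phase φ = 1.8°).

PF = 0.9995 (lagging, φ = 1.8°)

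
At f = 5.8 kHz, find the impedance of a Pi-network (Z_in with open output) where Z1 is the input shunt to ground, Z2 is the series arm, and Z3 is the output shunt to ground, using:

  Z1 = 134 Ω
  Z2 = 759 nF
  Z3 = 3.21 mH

Step 1 — Angular frequency: ω = 2π·f = 2π·5800 = 3.644e+04 rad/s.
Step 2 — Component impedances:
  Z1: Z = R = 134 Ω
  Z2: Z = 1/(jωC) = -j/(ω·C) = 0 - j36.15 Ω
  Z3: Z = jωL = j·3.644e+04·0.00321 = 0 + j117 Ω
Step 3 — With open output, the series arm Z2 and the output shunt Z3 appear in series to ground: Z2 + Z3 = 0 + j80.83 Ω.
Step 4 — Parallel with input shunt Z1: Z_in = Z1 || (Z2 + Z3) = 35.75 + j59.26 Ω = 69.21∠58.9° Ω.

Z = 35.75 + j59.26 Ω = 69.21∠58.9° Ω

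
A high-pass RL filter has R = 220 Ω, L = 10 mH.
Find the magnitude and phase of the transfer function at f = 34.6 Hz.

Step 1 — Angular frequency: ω = 2π·34.6 = 217.4 rad/s.
Step 2 — Transfer function: H(jω) = jωL/(R + jωL).
Step 3 — Numerator jωL = j·2.174; denominator R + jωL = 220 + j2.174.
Step 4 — H = 9.764e-05 + j0.009881.
Step 5 — Magnitude: |H| = 0.009881 (-40.1 dB); phase: φ = 89.4°.

|H| = 0.009881 (-40.1 dB), φ = 89.4°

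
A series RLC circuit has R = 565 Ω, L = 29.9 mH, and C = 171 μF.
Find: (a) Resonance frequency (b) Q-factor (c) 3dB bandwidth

Step 1 — Resonance condition Im(Z)=0 gives ω₀ = 1/√(LC).
Step 2 — ω₀ = 1/√(0.0299·0.000171) = 442.2 rad/s.
Step 3 — f₀ = ω₀/(2π) = 70.39 Hz.
Step 4 — Series Q: Q = ω₀L/R = 442.2·0.0299/565 = 0.0234.
Step 5 — 3dB bandwidth: Δω = ω₀/Q = 1.89e+04 rad/s; BW = Δω/(2π) = 3007 Hz.

(a) f₀ = 70.39 Hz  (b) Q = 0.0234  (c) BW = 3007 Hz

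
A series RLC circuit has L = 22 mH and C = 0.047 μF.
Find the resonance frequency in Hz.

Step 1 — Resonance condition Im(Z)=0 gives ω₀ = 1/√(LC).
Step 2 — ω₀ = 1/√(0.022·4.7e-08) = 3.11e+04 rad/s.
Step 3 — f₀ = ω₀/(2π) = 4949 Hz.

f₀ = 4949 Hz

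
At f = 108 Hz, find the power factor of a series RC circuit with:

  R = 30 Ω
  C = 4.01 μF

Step 1 — Angular frequency: ω = 2π·f = 2π·108 = 678.6 rad/s.
Step 2 — Component impedances:
  R: Z = R = 30 Ω
  C: Z = 1/(jωC) = -j/(ω·C) = 0 - j367.5 Ω
Step 3 — Series combination: Z_total = R + C = 30 - j367.5 Ω = 368.7∠-85.3° Ω.
Step 4 — Power factor: PF = cos(φ) = Re(Z)/|Z| = 30/368.72 = 0.08136.
Step 5 — Type: Im(Z) = -367.5 ⇒ leading (phase φ = -85.3°).

PF = 0.08136 (leading, φ = -85.3°)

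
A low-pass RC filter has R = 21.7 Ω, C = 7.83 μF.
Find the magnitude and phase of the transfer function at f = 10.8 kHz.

Step 1 — Angular frequency: ω = 2π·1.08e+04 = 6.786e+04 rad/s.
Step 2 — Transfer function: H(jω) = 1/(1 + jωRC).
Step 3 — Denominator: 1 + jωRC = 1 + j·6.786e+04·21.7·7.83e-06 = 1 + j11.53.
Step 4 — H = 0.007466 - j0.08608.
Step 5 — Magnitude: |H| = 0.08641 (-21.3 dB); phase: φ = -85.0°.

|H| = 0.08641 (-21.3 dB), φ = -85.0°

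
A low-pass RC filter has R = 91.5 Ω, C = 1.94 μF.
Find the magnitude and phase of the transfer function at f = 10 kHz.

Step 1 — Angular frequency: ω = 2π·1e+04 = 6.283e+04 rad/s.
Step 2 — Transfer function: H(jω) = 1/(1 + jωRC).
Step 3 — Denominator: 1 + jωRC = 1 + j·6.283e+04·91.5·1.94e-06 = 1 + j11.15.
Step 4 — H = 0.007975 - j0.08894.
Step 5 — Magnitude: |H| = 0.0893 (-21.0 dB); phase: φ = -84.9°.

|H| = 0.0893 (-21.0 dB), φ = -84.9°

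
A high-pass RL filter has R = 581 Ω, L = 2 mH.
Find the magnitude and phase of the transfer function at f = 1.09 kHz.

Step 1 — Angular frequency: ω = 2π·1090 = 6849 rad/s.
Step 2 — Transfer function: H(jω) = jωL/(R + jωL).
Step 3 — Numerator jωL = j·13.7; denominator R + jωL = 581 + j13.7.
Step 4 — H = 0.0005555 + j0.02356.
Step 5 — Magnitude: |H| = 0.02357 (-32.6 dB); phase: φ = 88.6°.

|H| = 0.02357 (-32.6 dB), φ = 88.6°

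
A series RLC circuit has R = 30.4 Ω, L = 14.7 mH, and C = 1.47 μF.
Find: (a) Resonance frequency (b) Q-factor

Step 1 — Resonance condition Im(Z)=0 gives ω₀ = 1/√(LC).
Step 2 — ω₀ = 1/√(0.0147·1.47e-06) = 6803 rad/s.
Step 3 — f₀ = ω₀/(2π) = 1083 Hz.
Step 4 — Series Q: Q = ω₀L/R = 6803·0.0147/30.4 = 3.289.

(a) f₀ = 1083 Hz  (b) Q = 3.289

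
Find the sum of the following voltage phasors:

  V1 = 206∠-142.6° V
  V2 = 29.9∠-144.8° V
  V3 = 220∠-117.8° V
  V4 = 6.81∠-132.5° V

Step 1 — Convert each phasor to rectangular form:
  V1 = 206·(cos(-142.6°) + j·sin(-142.6°)) = -163.6 - j125.1 V
  V2 = 29.9·(cos(-144.8°) + j·sin(-144.8°)) = -24.43 - j17.24 V
  V3 = 220·(cos(-117.8°) + j·sin(-117.8°)) = -102.6 - j194.6 V
  V4 = 6.81·(cos(-132.5°) + j·sin(-132.5°)) = -4.601 - j5.021 V
Step 2 — Sum components: V_total = -295.3 - j342 V.
Step 3 — Convert to polar: |V_total| = 451.8 V, ∠V_total = -130.8°.

V_total = 451.8∠-130.8° V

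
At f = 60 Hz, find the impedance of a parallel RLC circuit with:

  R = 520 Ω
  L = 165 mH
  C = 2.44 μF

Step 1 — Angular frequency: ω = 2π·f = 2π·60 = 377 rad/s.
Step 2 — Component impedances:
  R: Z = R = 520 Ω
  L: Z = jωL = j·377·0.165 = 0 + j62.2 Ω
  C: Z = 1/(jωC) = -j/(ω·C) = 0 - j1087 Ω
Step 3 — Parallel combination: 1/Z_total = 1/R + 1/L + 1/C; Z_total = 8.239 + j64.93 Ω = 65.45∠82.8° Ω.

Z = 8.239 + j64.93 Ω = 65.45∠82.8° Ω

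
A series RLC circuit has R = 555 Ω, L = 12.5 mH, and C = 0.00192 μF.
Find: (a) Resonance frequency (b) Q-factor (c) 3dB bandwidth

Step 1 — Resonance: ω₀ = 1/√(LC) = 1/√(0.0125·1.92e-09) = 2.041e+05 rad/s.
Step 2 — f₀ = ω₀/(2π) = 3.249e+04 Hz.
Step 3 — Series Q: Q = ω₀L/R = 2.041e+05·0.0125/555 = 4.597.
Step 4 — Bandwidth: Δω = ω₀/Q = 4.44e+04 rad/s; BW = Δω/(2π) = 7066 Hz.

(a) f₀ = 3.249e+04 Hz  (b) Q = 4.597  (c) BW = 7066 Hz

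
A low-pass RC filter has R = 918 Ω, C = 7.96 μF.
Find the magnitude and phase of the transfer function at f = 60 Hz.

Step 1 — Angular frequency: ω = 2π·60 = 377 rad/s.
Step 2 — Transfer function: H(jω) = 1/(1 + jωRC).
Step 3 — Denominator: 1 + jωRC = 1 + j·377·918·7.96e-06 = 1 + j2.755.
Step 4 — H = 0.1164 - j0.3207.
Step 5 — Magnitude: |H| = 0.3412 (-9.3 dB); phase: φ = -70.0°.

|H| = 0.3412 (-9.3 dB), φ = -70.0°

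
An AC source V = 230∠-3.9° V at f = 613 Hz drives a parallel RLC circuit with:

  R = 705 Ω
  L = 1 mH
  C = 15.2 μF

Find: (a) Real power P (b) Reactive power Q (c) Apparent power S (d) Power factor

Step 1 — Angular frequency: ω = 2π·f = 2π·613 = 3852 rad/s.
Step 2 — Component impedances:
  R: Z = R = 705 Ω
  L: Z = jωL = j·3852·0.001 = 0 + j3.852 Ω
  C: Z = 1/(jωC) = -j/(ω·C) = 0 - j17.08 Ω
Step 3 — Parallel combination: 1/Z_total = 1/R + 1/L + 1/C; Z_total = 0.03508 + j4.973 Ω = 4.973∠89.6° Ω.
Step 4 — Source phasor: V = 230∠-3.9° V = 229.5 - j15.64 V.
Step 5 — Current: I = V / Z = -2.82 - j46.17 A = 46.25∠-93.5° A.
Step 6 — Complex power: S = V·I* = 75.04 + j1.064e+04 VA.
Step 7 — Real power: P = Re(S) = 75.04 W.
Step 8 — Reactive power: Q = Im(S) = 1.064e+04 VAR.
Step 9 — Apparent power: |S| = 1.064e+04 VA.
Step 10 — Power factor: PF = P/|S| = 0.007054 (lagging).

(a) P = 75.04 W  (b) Q = 1.064e+04 VAR  (c) S = 1.064e+04 VA  (d) PF = 0.007054 (lagging)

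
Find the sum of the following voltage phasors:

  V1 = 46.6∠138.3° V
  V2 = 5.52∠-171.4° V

Step 1 — Convert each phasor to rectangular form:
  V1 = 46.6·(cos(138.3°) + j·sin(138.3°)) = -34.79 + j31 V
  V2 = 5.52·(cos(-171.4°) + j·sin(-171.4°)) = -5.458 - j0.8254 V
Step 2 — Sum components: V_total = -40.25 + j30.17 V.
Step 3 — Convert to polar: |V_total| = 50.31 V, ∠V_total = 143.1°.

V_total = 50.31∠143.1° V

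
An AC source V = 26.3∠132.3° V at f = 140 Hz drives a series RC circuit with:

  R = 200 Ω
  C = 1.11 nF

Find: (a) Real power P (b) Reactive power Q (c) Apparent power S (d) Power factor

Step 1 — Angular frequency: ω = 2π·f = 2π·140 = 879.6 rad/s.
Step 2 — Component impedances:
  R: Z = R = 200 Ω
  C: Z = 1/(jωC) = -j/(ω·C) = 0 - j1.024e+06 Ω
Step 3 — Series combination: Z_total = R + C = 200 - j1.024e+06 Ω = 1.024e+06∠-90.0° Ω.
Step 4 — Source phasor: V = 26.3∠132.3° V = -17.7 + j19.45 V.
Step 5 — Current: I = V / Z = -1.9e-05 - j1.728e-05 A = 2.568e-05∠-137.7° A.
Step 6 — Complex power: S = V·I* = 1.319e-07 - j0.0006754 VA.
Step 7 — Real power: P = Re(S) = 1.319e-07 W.
Step 8 — Reactive power: Q = Im(S) = -0.0006754 VAR.
Step 9 — Apparent power: |S| = 0.0006754 VA.
Step 10 — Power factor: PF = P/|S| = 0.0001953 (leading).

(a) P = 1.319e-07 W  (b) Q = -0.0006754 VAR  (c) S = 0.0006754 VA  (d) PF = 0.0001953 (leading)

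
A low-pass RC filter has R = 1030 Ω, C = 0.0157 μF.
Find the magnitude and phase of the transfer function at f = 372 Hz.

Step 1 — Angular frequency: ω = 2π·372 = 2337 rad/s.
Step 2 — Transfer function: H(jω) = 1/(1 + jωRC).
Step 3 — Denominator: 1 + jωRC = 1 + j·2337·1030·1.57e-08 = 1 + j0.0378.
Step 4 — H = 0.9986 - j0.03774.
Step 5 — Magnitude: |H| = 0.9993 (-0.0 dB); phase: φ = -2.2°.

|H| = 0.9993 (-0.0 dB), φ = -2.2°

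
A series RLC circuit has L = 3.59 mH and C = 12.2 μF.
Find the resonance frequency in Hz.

Step 1 — Resonance condition Im(Z)=0 gives ω₀ = 1/√(LC).
Step 2 — ω₀ = 1/√(0.00359·1.22e-05) = 4778 rad/s.
Step 3 — f₀ = ω₀/(2π) = 760.5 Hz.

f₀ = 760.5 Hz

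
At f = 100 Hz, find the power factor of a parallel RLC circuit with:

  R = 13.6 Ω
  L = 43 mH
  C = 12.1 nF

Step 1 — Angular frequency: ω = 2π·f = 2π·100 = 628.3 rad/s.
Step 2 — Component impedances:
  R: Z = R = 13.6 Ω
  L: Z = jωL = j·628.3·0.043 = 0 + j27.02 Ω
  C: Z = 1/(jωC) = -j/(ω·C) = 0 - j1.315e+05 Ω
Step 3 — Parallel combination: 1/Z_total = 1/R + 1/L + 1/C; Z_total = 10.85 + j5.461 Ω = 12.15∠26.7° Ω.
Step 4 — Power factor: PF = cos(φ) = Re(Z)/|Z| = 10.852/12.148 = 0.8933.
Step 5 — Type: Im(Z) = 5.461 ⇒ lagging (phase φ = 26.7°).

PF = 0.8933 (lagging, φ = 26.7°)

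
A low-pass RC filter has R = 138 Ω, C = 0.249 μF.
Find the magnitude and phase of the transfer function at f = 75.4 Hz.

Step 1 — Angular frequency: ω = 2π·75.4 = 473.8 rad/s.
Step 2 — Transfer function: H(jω) = 1/(1 + jωRC).
Step 3 — Denominator: 1 + jωRC = 1 + j·473.8·138·2.49e-07 = 1 + j0.01628.
Step 4 — H = 0.9997 - j0.01627.
Step 5 — Magnitude: |H| = 0.9999 (-0.0 dB); phase: φ = -0.9°.

|H| = 0.9999 (-0.0 dB), φ = -0.9°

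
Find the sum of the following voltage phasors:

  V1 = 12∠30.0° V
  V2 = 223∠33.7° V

Step 1 — Convert each phasor to rectangular form:
  V1 = 12·(cos(30.0°) + j·sin(30.0°)) = 10.39 + j6 V
  V2 = 223·(cos(33.7°) + j·sin(33.7°)) = 185.5 + j123.7 V
Step 2 — Sum components: V_total = 195.9 + j129.7 V.
Step 3 — Convert to polar: |V_total| = 235 V, ∠V_total = 33.5°.

V_total = 235∠33.5° V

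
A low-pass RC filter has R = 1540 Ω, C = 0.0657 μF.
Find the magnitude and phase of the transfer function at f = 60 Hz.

Step 1 — Angular frequency: ω = 2π·60 = 377 rad/s.
Step 2 — Transfer function: H(jω) = 1/(1 + jωRC).
Step 3 — Denominator: 1 + jωRC = 1 + j·377·1540·6.57e-08 = 1 + j0.03814.
Step 4 — H = 0.9985 - j0.03809.
Step 5 — Magnitude: |H| = 0.9993 (-0.0 dB); phase: φ = -2.2°.

|H| = 0.9993 (-0.0 dB), φ = -2.2°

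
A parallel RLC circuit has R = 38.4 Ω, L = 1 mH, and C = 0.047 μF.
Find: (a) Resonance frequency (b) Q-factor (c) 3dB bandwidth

Step 1 — Resonance: ω₀ = 1/√(LC) = 1/√(0.001·4.7e-08) = 1.459e+05 rad/s.
Step 2 — f₀ = ω₀/(2π) = 2.322e+04 Hz.
Step 3 — Parallel Q: Q = R/(ω₀L) = 38.4/(1.459e+05·0.001) = 0.2633.
Step 4 — Bandwidth: Δω = ω₀/Q = 5.541e+05 rad/s; BW = Δω/(2π) = 8.818e+04 Hz.

(a) f₀ = 2.322e+04 Hz  (b) Q = 0.2633  (c) BW = 8.818e+04 Hz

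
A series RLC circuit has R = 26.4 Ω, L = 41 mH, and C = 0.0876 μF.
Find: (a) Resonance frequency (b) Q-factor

Step 1 — Resonance condition Im(Z)=0 gives ω₀ = 1/√(LC).
Step 2 — ω₀ = 1/√(0.041·8.76e-08) = 1.669e+04 rad/s.
Step 3 — f₀ = ω₀/(2π) = 2656 Hz.
Step 4 — Series Q: Q = ω₀L/R = 1.669e+04·0.041/26.4 = 25.91.

(a) f₀ = 2656 Hz  (b) Q = 25.91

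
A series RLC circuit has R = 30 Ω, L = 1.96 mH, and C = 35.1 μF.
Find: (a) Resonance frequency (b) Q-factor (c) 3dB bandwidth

Step 1 — Resonance condition Im(Z)=0 gives ω₀ = 1/√(LC).
Step 2 — ω₀ = 1/√(0.00196·3.51e-05) = 3813 rad/s.
Step 3 — f₀ = ω₀/(2π) = 606.8 Hz.
Step 4 — Series Q: Q = ω₀L/R = 3813·0.00196/30 = 0.2491.
Step 5 — 3dB bandwidth: Δω = ω₀/Q = 1.531e+04 rad/s; BW = Δω/(2π) = 2436 Hz.

(a) f₀ = 606.8 Hz  (b) Q = 0.2491  (c) BW = 2436 Hz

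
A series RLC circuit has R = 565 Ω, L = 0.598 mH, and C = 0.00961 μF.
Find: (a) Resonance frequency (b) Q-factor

Step 1 — Resonance condition Im(Z)=0 gives ω₀ = 1/√(LC).
Step 2 — ω₀ = 1/√(0.000598·9.61e-09) = 4.171e+05 rad/s.
Step 3 — f₀ = ω₀/(2π) = 6.639e+04 Hz.
Step 4 — Series Q: Q = ω₀L/R = 4.171e+05·0.000598/565 = 0.4415.

(a) f₀ = 6.639e+04 Hz  (b) Q = 0.4415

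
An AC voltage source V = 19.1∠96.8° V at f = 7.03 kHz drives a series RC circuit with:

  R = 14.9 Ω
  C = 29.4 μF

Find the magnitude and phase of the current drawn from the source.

Step 1 — Angular frequency: ω = 2π·f = 2π·7030 = 4.417e+04 rad/s.
Step 2 — Component impedances:
  R: Z = R = 14.9 Ω
  C: Z = 1/(jωC) = -j/(ω·C) = 0 - j0.77 Ω
Step 3 — Series combination: Z_total = R + C = 14.9 - j0.77 Ω = 14.92∠-3.0° Ω.
Step 4 — Source phasor: V = 19.1∠96.8° V = -2.262 + j18.97 V.
Step 5 — Ohm's law: I = V / Z_total = (-2.262 + j18.97) / (14.9 - j0.77) = -0.217 + j1.262 A.
Step 6 — Convert to polar: |I| = 1.28 A, ∠I = 99.8°.

I = 1.28∠99.8° A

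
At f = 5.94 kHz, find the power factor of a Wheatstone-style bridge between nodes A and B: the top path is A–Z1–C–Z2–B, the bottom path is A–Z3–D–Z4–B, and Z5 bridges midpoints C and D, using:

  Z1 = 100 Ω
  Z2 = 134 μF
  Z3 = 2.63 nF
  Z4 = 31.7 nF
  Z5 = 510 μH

Step 1 — Angular frequency: ω = 2π·f = 2π·5940 = 3.732e+04 rad/s.
Step 2 — Component impedances:
  Z1: Z = R = 100 Ω
  Z2: Z = 1/(jωC) = -j/(ω·C) = 0 - j0.2 Ω
  Z3: Z = 1/(jωC) = -j/(ω·C) = 0 - j1.019e+04 Ω
  Z4: Z = 1/(jωC) = -j/(ω·C) = 0 - j845.2 Ω
  Z5: Z = jωL = j·3.732e+04·0.00051 = 0 + j19.03 Ω
Step 3 — Bridge requires nodal analysis (the Z5 bridge couples midpoints C and D, so the two paths cannot be reduced to a simple series/parallel combination). Setting node B to ground and injecting 1 A at node A, the 3-node admittance system at A, C, D solves to V_A = Z_AB = 99.99 - j1.183 Ω = 100∠-0.7° Ω.
Step 4 — Power factor: PF = cos(φ) = Re(Z)/|Z| = 99.99/100 = 0.9999.
Step 5 — Type: Im(Z) = -1.183 ⇒ leading (phase φ = -0.7°).

PF = 0.9999 (leading, φ = -0.7°)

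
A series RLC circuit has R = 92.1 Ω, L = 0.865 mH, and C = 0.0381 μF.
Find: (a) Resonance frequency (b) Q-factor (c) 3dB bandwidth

Step 1 — Resonance condition Im(Z)=0 gives ω₀ = 1/√(LC).
Step 2 — ω₀ = 1/√(0.000865·3.81e-08) = 1.742e+05 rad/s.
Step 3 — f₀ = ω₀/(2π) = 2.772e+04 Hz.
Step 4 — Series Q: Q = ω₀L/R = 1.742e+05·0.000865/92.1 = 1.636.
Step 5 — 3dB bandwidth: Δω = ω₀/Q = 1.065e+05 rad/s; BW = Δω/(2π) = 1.695e+04 Hz.

(a) f₀ = 2.772e+04 Hz  (b) Q = 1.636  (c) BW = 1.695e+04 Hz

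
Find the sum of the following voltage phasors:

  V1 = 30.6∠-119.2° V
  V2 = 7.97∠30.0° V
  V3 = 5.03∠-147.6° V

Step 1 — Convert each phasor to rectangular form:
  V1 = 30.6·(cos(-119.2°) + j·sin(-119.2°)) = -14.93 - j26.71 V
  V2 = 7.97·(cos(30.0°) + j·sin(30.0°)) = 6.902 + j3.985 V
  V3 = 5.03·(cos(-147.6°) + j·sin(-147.6°)) = -4.247 - j2.695 V
Step 2 — Sum components: V_total = -12.27 - j25.42 V.
Step 3 — Convert to polar: |V_total| = 28.23 V, ∠V_total = -115.8°.

V_total = 28.23∠-115.8° V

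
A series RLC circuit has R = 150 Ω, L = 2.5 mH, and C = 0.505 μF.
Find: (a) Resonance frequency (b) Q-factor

Step 1 — Resonance condition Im(Z)=0 gives ω₀ = 1/√(LC).
Step 2 — ω₀ = 1/√(0.0025·5.05e-07) = 2.814e+04 rad/s.
Step 3 — f₀ = ω₀/(2π) = 4479 Hz.
Step 4 — Series Q: Q = ω₀L/R = 2.814e+04·0.0025/150 = 0.4691.

(a) f₀ = 4479 Hz  (b) Q = 0.4691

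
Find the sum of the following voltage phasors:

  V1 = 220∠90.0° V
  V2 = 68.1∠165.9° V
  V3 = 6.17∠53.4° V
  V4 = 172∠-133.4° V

Step 1 — Convert each phasor to rectangular form:
  V1 = 220·(cos(90.0°) + j·sin(90.0°)) = 0 + j220 V
  V2 = 68.1·(cos(165.9°) + j·sin(165.9°)) = -66.05 + j16.59 V
  V3 = 6.17·(cos(53.4°) + j·sin(53.4°)) = 3.679 + j4.953 V
  V4 = 172·(cos(-133.4°) + j·sin(-133.4°)) = -118.2 - j125 V
Step 2 — Sum components: V_total = -180.5 + j116.6 V.
Step 3 — Convert to polar: |V_total| = 214.9 V, ∠V_total = 147.2°.

V_total = 214.9∠147.2° V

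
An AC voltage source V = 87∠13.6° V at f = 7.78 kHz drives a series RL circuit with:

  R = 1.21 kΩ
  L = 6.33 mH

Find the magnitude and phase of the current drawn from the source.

Step 1 — Angular frequency: ω = 2π·f = 2π·7780 = 4.888e+04 rad/s.
Step 2 — Component impedances:
  R: Z = R = 1210 Ω
  L: Z = jωL = j·4.888e+04·0.00633 = 0 + j309.4 Ω
Step 3 — Series combination: Z_total = R + L = 1210 + j309.4 Ω = 1249∠14.3° Ω.
Step 4 — Source phasor: V = 87∠13.6° V = 84.56 + j20.46 V.
Step 5 — Ohm's law: I = V / Z_total = (84.56 + j20.46) / (1210 + j309.4) = 0.06965 - j0.0009054 A.
Step 6 — Convert to polar: |I| = 0.06966 A, ∠I = -0.7°.

I = 0.06966∠-0.7° A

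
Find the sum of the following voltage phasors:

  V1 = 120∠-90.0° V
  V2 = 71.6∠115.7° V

Step 1 — Convert each phasor to rectangular form:
  V1 = 120·(cos(-90.0°) + j·sin(-90.0°)) = 0 - j120 V
  V2 = 71.6·(cos(115.7°) + j·sin(115.7°)) = -31.05 + j64.52 V
Step 2 — Sum components: V_total = -31.05 - j55.48 V.
Step 3 — Convert to polar: |V_total| = 63.58 V, ∠V_total = -119.2°.

V_total = 63.58∠-119.2° V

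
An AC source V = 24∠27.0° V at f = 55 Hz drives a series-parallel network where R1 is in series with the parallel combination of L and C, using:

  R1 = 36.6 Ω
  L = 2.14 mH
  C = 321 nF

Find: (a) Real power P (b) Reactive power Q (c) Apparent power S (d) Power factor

Step 1 — Angular frequency: ω = 2π·f = 2π·55 = 345.6 rad/s.
Step 2 — Component impedances:
  R1: Z = R = 36.6 Ω
  L: Z = jωL = j·345.6·0.00214 = 0 + j0.7395 Ω
  C: Z = 1/(jωC) = -j/(ω·C) = 0 - j9015 Ω
Step 3 — Parallel branch: L || C = 1/(1/L + 1/C) = 0 + j0.7396 Ω.
Step 4 — Series with R1: Z_total = R1 + (L || C) = 36.6 + j0.7396 Ω = 36.61∠1.2° Ω.
Step 5 — Source phasor: V = 24∠27.0° V = 21.38 + j10.9 V.
Step 6 — Current: I = V / Z = 0.59 + j0.2858 A = 0.6556∠25.8° A.
Step 7 — Complex power: S = V·I* = 15.73 + j0.3179 VA.
Step 8 — Real power: P = Re(S) = 15.73 W.
Step 9 — Reactive power: Q = Im(S) = 0.3179 VAR.
Step 10 — Apparent power: |S| = 15.73 VA.
Step 11 — Power factor: PF = P/|S| = 0.9998 (lagging).

(a) P = 15.73 W  (b) Q = 0.3179 VAR  (c) S = 15.73 VA  (d) PF = 0.9998 (lagging)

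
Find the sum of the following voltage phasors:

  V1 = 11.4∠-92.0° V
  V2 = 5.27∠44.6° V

Step 1 — Convert each phasor to rectangular form:
  V1 = 11.4·(cos(-92.0°) + j·sin(-92.0°)) = -0.3979 - j11.39 V
  V2 = 5.27·(cos(44.6°) + j·sin(44.6°)) = 3.752 + j3.7 V
Step 2 — Sum components: V_total = 3.355 - j7.693 V.
Step 3 — Convert to polar: |V_total| = 8.392 V, ∠V_total = -66.4°.

V_total = 8.392∠-66.4° V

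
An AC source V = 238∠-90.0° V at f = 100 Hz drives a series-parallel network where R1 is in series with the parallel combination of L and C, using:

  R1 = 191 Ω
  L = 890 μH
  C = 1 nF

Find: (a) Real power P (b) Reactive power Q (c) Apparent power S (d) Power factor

Step 1 — Angular frequency: ω = 2π·f = 2π·100 = 628.3 rad/s.
Step 2 — Component impedances:
  R1: Z = R = 191 Ω
  L: Z = jωL = j·628.3·0.00089 = 0 + j0.5592 Ω
  C: Z = 1/(jωC) = -j/(ω·C) = 0 - j1.592e+06 Ω
Step 3 — Parallel branch: L || C = 1/(1/L + 1/C) = 0 + j0.5592 Ω.
Step 4 — Series with R1: Z_total = R1 + (L || C) = 191 + j0.5592 Ω = 191∠0.2° Ω.
Step 5 — Source phasor: V = 238∠-90.0° V = 0 - j238 V.
Step 6 — Current: I = V / Z = -0.003648 - j1.246 A = 1.246∠-90.2° A.
Step 7 — Complex power: S = V·I* = 296.6 + j0.8683 VA.
Step 8 — Real power: P = Re(S) = 296.6 W.
Step 9 — Reactive power: Q = Im(S) = 0.8683 VAR.
Step 10 — Apparent power: |S| = 296.6 VA.
Step 11 — Power factor: PF = P/|S| = 1 (lagging).

(a) P = 296.6 W  (b) Q = 0.8683 VAR  (c) S = 296.6 VA  (d) PF = 1 (lagging)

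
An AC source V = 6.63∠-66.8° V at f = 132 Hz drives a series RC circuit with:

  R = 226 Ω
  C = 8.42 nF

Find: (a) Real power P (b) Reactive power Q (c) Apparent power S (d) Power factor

Step 1 — Angular frequency: ω = 2π·f = 2π·132 = 829.4 rad/s.
Step 2 — Component impedances:
  R: Z = R = 226 Ω
  C: Z = 1/(jωC) = -j/(ω·C) = 0 - j1.432e+05 Ω
Step 3 — Series combination: Z_total = R + C = 226 - j1.432e+05 Ω = 1.432e+05∠-89.9° Ω.
Step 4 — Source phasor: V = 6.63∠-66.8° V = 2.612 - j6.094 V.
Step 5 — Current: I = V / Z = 4.258e-05 + j1.817e-05 A = 4.63e-05∠23.1° A.
Step 6 — Complex power: S = V·I* = 4.845e-07 - j0.000307 VA.
Step 7 — Real power: P = Re(S) = 4.845e-07 W.
Step 8 — Reactive power: Q = Im(S) = -0.000307 VAR.
Step 9 — Apparent power: |S| = 0.000307 VA.
Step 10 — Power factor: PF = P/|S| = 0.001578 (leading).

(a) P = 4.845e-07 W  (b) Q = -0.000307 VAR  (c) S = 0.000307 VA  (d) PF = 0.001578 (leading)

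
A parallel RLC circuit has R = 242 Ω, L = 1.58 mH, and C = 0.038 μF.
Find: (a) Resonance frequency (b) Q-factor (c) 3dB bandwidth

Step 1 — Resonance: ω₀ = 1/√(LC) = 1/√(0.00158·3.8e-08) = 1.291e+05 rad/s.
Step 2 — f₀ = ω₀/(2π) = 2.054e+04 Hz.
Step 3 — Parallel Q: Q = R/(ω₀L) = 242/(1.291e+05·0.00158) = 1.187.
Step 4 — Bandwidth: Δω = ω₀/Q = 1.087e+05 rad/s; BW = Δω/(2π) = 1.731e+04 Hz.

(a) f₀ = 2.054e+04 Hz  (b) Q = 1.187  (c) BW = 1.731e+04 Hz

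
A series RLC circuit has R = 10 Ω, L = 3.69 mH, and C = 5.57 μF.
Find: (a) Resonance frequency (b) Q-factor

Step 1 — Resonance condition Im(Z)=0 gives ω₀ = 1/√(LC).
Step 2 — ω₀ = 1/√(0.00369·5.57e-06) = 6975 rad/s.
Step 3 — f₀ = ω₀/(2π) = 1110 Hz.
Step 4 — Series Q: Q = ω₀L/R = 6975·0.00369/10 = 2.574.

(a) f₀ = 1110 Hz  (b) Q = 2.574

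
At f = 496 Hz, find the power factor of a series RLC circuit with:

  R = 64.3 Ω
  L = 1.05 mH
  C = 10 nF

Step 1 — Angular frequency: ω = 2π·f = 2π·496 = 3116 rad/s.
Step 2 — Component impedances:
  R: Z = R = 64.3 Ω
  L: Z = jωL = j·3116·0.00105 = 0 + j3.272 Ω
  C: Z = 1/(jωC) = -j/(ω·C) = 0 - j3.209e+04 Ω
Step 3 — Series combination: Z_total = R + L + C = 64.3 - j3.208e+04 Ω = 3.208e+04∠-89.9° Ω.
Step 4 — Power factor: PF = cos(φ) = Re(Z)/|Z| = 64.3/3.208e+04 = 0.002004.
Step 5 — Type: Im(Z) = -3.208e+04 ⇒ leading (phase φ = -89.9°).

PF = 0.002004 (leading, φ = -89.9°)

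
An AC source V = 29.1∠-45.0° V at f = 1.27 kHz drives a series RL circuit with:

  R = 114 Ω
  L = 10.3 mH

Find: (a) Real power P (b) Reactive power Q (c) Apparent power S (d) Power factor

Step 1 — Angular frequency: ω = 2π·f = 2π·1270 = 7980 rad/s.
Step 2 — Component impedances:
  R: Z = R = 114 Ω
  L: Z = jωL = j·7980·0.0103 = 0 + j82.19 Ω
Step 3 — Series combination: Z_total = R + L = 114 + j82.19 Ω = 140.5∠35.8° Ω.
Step 4 — Source phasor: V = 29.1∠-45.0° V = 20.58 - j20.58 V.
Step 5 — Current: I = V / Z = 0.03314 - j0.2044 A = 0.2071∠-80.8° A.
Step 6 — Complex power: S = V·I* = 4.888 + j3.524 VA.
Step 7 — Real power: P = Re(S) = 4.888 W.
Step 8 — Reactive power: Q = Im(S) = 3.524 VAR.
Step 9 — Apparent power: |S| = 6.025 VA.
Step 10 — Power factor: PF = P/|S| = 0.8112 (lagging).

(a) P = 4.888 W  (b) Q = 3.524 VAR  (c) S = 6.025 VA  (d) PF = 0.8112 (lagging)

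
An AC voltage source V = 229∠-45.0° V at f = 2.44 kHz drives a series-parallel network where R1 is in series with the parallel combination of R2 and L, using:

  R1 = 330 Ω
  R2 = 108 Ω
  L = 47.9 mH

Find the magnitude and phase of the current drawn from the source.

Step 1 — Angular frequency: ω = 2π·f = 2π·2440 = 1.533e+04 rad/s.
Step 2 — Component impedances:
  R1: Z = R = 330 Ω
  R2: Z = R = 108 Ω
  L: Z = jωL = j·1.533e+04·0.0479 = 0 + j734.4 Ω
Step 3 — Parallel branch: R2 || L = 1/(1/R2 + 1/L) = 105.7 + j15.55 Ω.
Step 4 — Series with R1: Z_total = R1 + (R2 || L) = 435.7 + j15.55 Ω = 436∠2.0° Ω.
Step 5 — Source phasor: V = 229∠-45.0° V = 161.9 - j161.9 V.
Step 6 — Ohm's law: I = V / Z_total = (161.9 - j161.9) / (435.7 + j15.55) = 0.3579 - j0.3844 A.
Step 7 — Convert to polar: |I| = 0.5252 A, ∠I = -47.0°.

I = 0.5252∠-47.0° A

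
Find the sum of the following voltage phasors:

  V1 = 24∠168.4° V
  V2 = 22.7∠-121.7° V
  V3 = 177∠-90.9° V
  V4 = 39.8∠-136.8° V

Step 1 — Convert each phasor to rectangular form:
  V1 = 24·(cos(168.4°) + j·sin(168.4°)) = -23.51 + j4.826 V
  V2 = 22.7·(cos(-121.7°) + j·sin(-121.7°)) = -11.93 - j19.31 V
  V3 = 177·(cos(-90.9°) + j·sin(-90.9°)) = -2.78 - j177 V
  V4 = 39.8·(cos(-136.8°) + j·sin(-136.8°)) = -29.01 - j27.24 V
Step 2 — Sum components: V_total = -67.23 - j218.7 V.
Step 3 — Convert to polar: |V_total| = 228.8 V, ∠V_total = -107.1°.

V_total = 228.8∠-107.1° V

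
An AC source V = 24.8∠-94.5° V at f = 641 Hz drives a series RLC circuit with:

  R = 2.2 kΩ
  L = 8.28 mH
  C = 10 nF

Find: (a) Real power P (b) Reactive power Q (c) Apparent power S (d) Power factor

Step 1 — Angular frequency: ω = 2π·f = 2π·641 = 4028 rad/s.
Step 2 — Component impedances:
  R: Z = R = 2200 Ω
  L: Z = jωL = j·4028·0.00828 = 0 + j33.35 Ω
  C: Z = 1/(jωC) = -j/(ω·C) = 0 - j2.483e+04 Ω
Step 3 — Series combination: Z_total = R + L + C = 2200 - j2.48e+04 Ω = 2.489e+04∠-84.9° Ω.
Step 4 — Source phasor: V = 24.8∠-94.5° V = -1.946 - j24.72 V.
Step 5 — Current: I = V / Z = 0.0009824 - j0.0001656 A = 0.0009963∠-9.6° A.
Step 6 — Complex power: S = V·I* = 0.002184 - j0.02461 VA.
Step 7 — Real power: P = Re(S) = 0.002184 W.
Step 8 — Reactive power: Q = Im(S) = -0.02461 VAR.
Step 9 — Apparent power: |S| = 0.02471 VA.
Step 10 — Power factor: PF = P/|S| = 0.08838 (leading).

(a) P = 0.002184 W  (b) Q = -0.02461 VAR  (c) S = 0.02471 VA  (d) PF = 0.08838 (leading)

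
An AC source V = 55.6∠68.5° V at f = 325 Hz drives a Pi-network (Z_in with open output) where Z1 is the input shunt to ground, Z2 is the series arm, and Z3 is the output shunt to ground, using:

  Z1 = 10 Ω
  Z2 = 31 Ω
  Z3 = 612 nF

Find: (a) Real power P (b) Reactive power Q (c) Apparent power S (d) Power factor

Step 1 — Angular frequency: ω = 2π·f = 2π·325 = 2042 rad/s.
Step 2 — Component impedances:
  Z1: Z = R = 10 Ω
  Z2: Z = R = 31 Ω
  Z3: Z = 1/(jωC) = -j/(ω·C) = 0 - j800.2 Ω
Step 3 — With open output, the series arm Z2 and the output shunt Z3 appear in series to ground: Z2 + Z3 = 31 - j800.2 Ω.
Step 4 — Parallel with input shunt Z1: Z_in = Z1 || (Z2 + Z3) = 9.994 - j0.1246 Ω = 9.994∠-0.7° Ω.
Step 5 — Source phasor: V = 55.6∠68.5° V = 20.38 + j51.73 V.
Step 6 — Current: I = V / Z = 1.974 + j5.201 A = 5.563∠69.2° A.
Step 7 — Complex power: S = V·I* = 309.3 - j3.858 VA.
Step 8 — Real power: P = Re(S) = 309.3 W.
Step 9 — Reactive power: Q = Im(S) = -3.858 VAR.
Step 10 — Apparent power: |S| = 309.3 VA.
Step 11 — Power factor: PF = P/|S| = 0.9999 (leading).

(a) P = 309.3 W  (b) Q = -3.858 VAR  (c) S = 309.3 VA  (d) PF = 0.9999 (leading)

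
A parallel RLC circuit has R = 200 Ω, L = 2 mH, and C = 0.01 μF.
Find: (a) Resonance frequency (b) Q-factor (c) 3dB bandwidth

Step 1 — Resonance: ω₀ = 1/√(LC) = 1/√(0.002·1e-08) = 2.236e+05 rad/s.
Step 2 — f₀ = ω₀/(2π) = 3.559e+04 Hz.
Step 3 — Parallel Q: Q = R/(ω₀L) = 200/(2.236e+05·0.002) = 0.4472.
Step 4 — Bandwidth: Δω = ω₀/Q = 5e+05 rad/s; BW = Δω/(2π) = 7.958e+04 Hz.

(a) f₀ = 3.559e+04 Hz  (b) Q = 0.4472  (c) BW = 7.958e+04 Hz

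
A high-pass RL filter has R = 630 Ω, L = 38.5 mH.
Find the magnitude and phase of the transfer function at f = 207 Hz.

Step 1 — Angular frequency: ω = 2π·207 = 1301 rad/s.
Step 2 — Transfer function: H(jω) = jωL/(R + jωL).
Step 3 — Numerator jωL = j·50.07; denominator R + jωL = 630 + j50.07.
Step 4 — H = 0.006278 + j0.07898.
Step 5 — Magnitude: |H| = 0.07923 (-22.0 dB); phase: φ = 85.5°.

|H| = 0.07923 (-22.0 dB), φ = 85.5°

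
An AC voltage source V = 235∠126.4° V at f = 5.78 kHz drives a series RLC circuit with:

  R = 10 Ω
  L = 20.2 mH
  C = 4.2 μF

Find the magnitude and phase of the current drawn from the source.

Step 1 — Angular frequency: ω = 2π·f = 2π·5780 = 3.632e+04 rad/s.
Step 2 — Component impedances:
  R: Z = R = 10 Ω
  L: Z = jωL = j·3.632e+04·0.0202 = 0 + j733.6 Ω
  C: Z = 1/(jωC) = -j/(ω·C) = 0 - j6.556 Ω
Step 3 — Series combination: Z_total = R + L + C = 10 + j727 Ω = 727.1∠89.2° Ω.
Step 4 — Source phasor: V = 235∠126.4° V = -139.5 + j189.2 V.
Step 5 — Ohm's law: I = V / Z_total = (-139.5 + j189.2) / (10 + j727) = 0.2575 + j0.1954 A.
Step 6 — Convert to polar: |I| = 0.3232 A, ∠I = 37.2°.

I = 0.3232∠37.2° A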